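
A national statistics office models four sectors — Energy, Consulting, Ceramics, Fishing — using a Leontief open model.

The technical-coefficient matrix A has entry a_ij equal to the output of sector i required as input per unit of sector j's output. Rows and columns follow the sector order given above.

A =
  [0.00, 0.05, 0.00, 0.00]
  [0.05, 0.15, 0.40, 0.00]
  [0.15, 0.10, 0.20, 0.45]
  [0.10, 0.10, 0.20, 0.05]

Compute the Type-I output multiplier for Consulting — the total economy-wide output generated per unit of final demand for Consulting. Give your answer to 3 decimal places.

I − A =
  [   1.00    -0.05     0.00     0.00]
  [  -0.05     0.85    -0.40     0.00]
  [  -0.15    -0.10     0.80    -0.45]
  [  -0.10    -0.10    -0.20     0.95]
Compute the cofactors C_ij = (−1)^(i+j)·(3×3 minor ij) of I−A; the adjugate is their transpose:
adj(I−A) = Cᵀ =
  [ 0.513500   0.033500   0.019000   0.009000]
  [ 0.108500   0.670000   0.380000   0.180000]
  [ 0.166375   0.149375   0.805125   0.381375]
  [ 0.100500   0.105500   0.211500   0.635000]
det(I−A) = Σ_j (I−A)_1j·C_1j = (1.00)(0.513500) + (-0.05)(0.108500) + (0.00)(0.166375) + (0.00)(0.100500) = 0.508075
(I − A)⁻¹ = adj(I−A) / det(I−A) ≈
  [   1.0107     0.0659     0.0374     0.0177]
  [   0.2136     1.3187     0.7479     0.3543]
  [   0.3275     0.2940     1.5847     0.7506]
  [   0.1978     0.2076     0.4163     1.2498]
The output multiplier for sector j is the column-j sum of the Leontief inverse (I − A)⁻¹ = adj(I−A) / det(I−A).
Column 2 of adj(I−A): (0.033500, 0.670000, 0.149375, 0.105500); det(I−A) = 0.508075.
m_2 = (0.033500 + 0.670000 + 0.149375 + 0.105500) / 0.508075 = 0.958375 / 0.508075 ≈ 1.886.

m_2 = 1.886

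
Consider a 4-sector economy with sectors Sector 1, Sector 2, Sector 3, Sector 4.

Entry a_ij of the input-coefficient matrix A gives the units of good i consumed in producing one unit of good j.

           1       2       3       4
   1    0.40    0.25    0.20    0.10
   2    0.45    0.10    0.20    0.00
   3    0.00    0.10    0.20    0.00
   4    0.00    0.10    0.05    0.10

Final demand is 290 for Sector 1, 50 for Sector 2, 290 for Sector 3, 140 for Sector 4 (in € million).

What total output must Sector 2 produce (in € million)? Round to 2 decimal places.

I − A =
  [   0.60    -0.25    -0.20    -0.10]
  [  -0.45     0.90    -0.20     0.00]
  [   0.00    -0.10     0.80     0.00]
  [   0.00    -0.10    -0.05     0.90]
Compute the cofactors C_ij = (−1)^(i+j)·(3×3 minor ij) of I−A; the adjugate is their transpose:
adj(I−A) = Cᵀ =
  [ 0.630000   0.206500   0.213500   0.070000]
  [ 0.324000   0.432000   0.191250   0.036000]
  [ 0.040500   0.054000   0.380250   0.004500]
  [ 0.038250   0.051000   0.042375   0.321000]
det(I−A) = Σ_j (I−A)_1j·C_1j = (0.60)(0.630000) + (-0.25)(0.324000) + (-0.20)(0.040500) + (-0.10)(0.038250) = 0.285075
(I − A)⁻¹ = adj(I−A) / det(I−A) ≈
  [   2.2099     0.7244     0.7489     0.2455]
  [   1.1365     1.5154     0.6709     0.1263]
  [   0.1421     0.1894     1.3339     0.0158]
  [   0.1342     0.1789     0.1486     1.1260]
x = (I − A)⁻¹ d = adj(I−A)·d / det(I−A), with det(I−A) = 0.285075:
  x_1 = (0.630000·290 + 0.206500·50 + 0.213500·290 + 0.070000·140) / 0.285075 = 264.74 / 0.285075 ≈ 928.67
  x_2 = (0.324000·290 + 0.432000·50 + 0.191250·290 + 0.036000·140) / 0.285075 = 176.0625 / 0.285075 ≈ 617.60
  x_3 = (0.040500·290 + 0.054000·50 + 0.380250·290 + 0.004500·140) / 0.285075 = 125.3475 / 0.285075 ≈ 439.70
  x_4 = (0.038250·290 + 0.051000·50 + 0.042375·290 + 0.321000·140) / 0.285075 = 70.87125 / 0.285075 ≈ 248.61

x_2 = 617.60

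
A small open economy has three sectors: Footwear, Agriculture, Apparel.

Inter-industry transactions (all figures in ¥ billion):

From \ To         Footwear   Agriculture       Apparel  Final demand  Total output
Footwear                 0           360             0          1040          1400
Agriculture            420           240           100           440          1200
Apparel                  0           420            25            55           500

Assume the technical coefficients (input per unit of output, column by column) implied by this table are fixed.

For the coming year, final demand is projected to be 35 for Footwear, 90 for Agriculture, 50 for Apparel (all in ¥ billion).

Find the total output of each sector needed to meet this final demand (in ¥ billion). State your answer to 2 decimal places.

x_1 = 87.34, x_2 = 174.48, x_3 = 116.91

Technical coefficients a_ij = z_ij / X_j:
  a_11 = 0/1400 = 0.00, a_21 = 420/1400 = 0.30, a_31 = 0/1400 = 0.00
  a_12 = 360/1200 = 0.30, a_22 = 240/1200 = 0.20, a_32 = 420/1200 = 0.35
  a_13 = 0/500 = 0.00, a_23 = 100/500 = 0.20, a_33 = 25/500 = 0.05
I − A =
  [   1.00    -0.30     0.00]
  [  -0.30     0.80    -0.20]
  [   0.00    -0.35     0.95]
Cofactors of I−A, C_ij = (−1)^(i+j)·(minor ij) (rows/columns in the sector order above):
  C_11 = (0.80)(0.95) − (-0.20)(-0.35) = 0.6900
  C_12 = −[(-0.30)(0.95) − (-0.20)(0.00)] = 0.2850
  C_13 = (-0.30)(-0.35) − (0.80)(0.00) = 0.1050
  C_21 = −[(-0.30)(0.95) − (0.00)(-0.35)] = 0.2850
  C_22 = (1.00)(0.95) − (0.00)(0.00) = 0.9500
  C_23 = −[(1.00)(-0.35) − (-0.30)(0.00)] = 0.3500
  C_31 = (-0.30)(-0.20) − (0.00)(0.80) = 0.0600
  C_32 = −[(1.00)(-0.20) − (0.00)(-0.30)] = 0.2000
  C_33 = (1.00)(0.80) − (-0.30)(-0.30) = 0.7100
det(I−A) = Σ_j (I−A)_1j·C_1j = (1.00)(0.6900) + (-0.30)(0.2850) + (0.00)(0.1050) = 0.6045
adj(I−A) = Cᵀ =
  [ 0.6900   0.2850   0.0600]
  [ 0.2850   0.9500   0.2000]
  [ 0.1050   0.3500   0.7100]
(I − A)⁻¹ = adj(I−A) / det(I−A) ≈
  [   1.1414     0.4715     0.0993]
  [   0.4715     1.5715     0.3309]
  [   0.1737     0.5790     1.1745]
x = (I − A)⁻¹ d = adj(I−A)·d / det(I−A), with det(I−A) = 0.6045:
  x_1 = (0.6900·35 + 0.2850·90 + 0.0600·50) / 0.6045 = 52.80 / 0.6045 ≈ 87.34
  x_2 = (0.2850·35 + 0.9500·90 + 0.2000·50) / 0.6045 = 105.475 / 0.6045 ≈ 174.48
  x_3 = (0.1050·35 + 0.3500·90 + 0.7100·50) / 0.6045 = 70.675 / 0.6045 ≈ 116.91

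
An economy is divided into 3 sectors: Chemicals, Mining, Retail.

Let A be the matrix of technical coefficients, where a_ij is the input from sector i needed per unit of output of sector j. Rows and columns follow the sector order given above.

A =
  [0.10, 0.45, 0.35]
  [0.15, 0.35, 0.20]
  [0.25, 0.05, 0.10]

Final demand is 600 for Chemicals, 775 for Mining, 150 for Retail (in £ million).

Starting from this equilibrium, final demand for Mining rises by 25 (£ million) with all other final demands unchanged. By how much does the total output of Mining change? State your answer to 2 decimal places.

Δx_2 = 48.20

I − A =
  [   0.90    -0.45    -0.35]
  [  -0.15     0.65    -0.20]
  [  -0.25    -0.05     0.90]
Cofactors of I−A, C_ij = (−1)^(i+j)·(minor ij) (rows/columns in the sector order above):
  C_11 = (0.65)(0.90) − (-0.20)(-0.05) = 0.5750
  C_12 = −[(-0.15)(0.90) − (-0.20)(-0.25)] = 0.1850
  C_13 = (-0.15)(-0.05) − (0.65)(-0.25) = 0.1700
  C_21 = −[(-0.45)(0.90) − (-0.35)(-0.05)] = 0.4225
  C_22 = (0.90)(0.90) − (-0.35)(-0.25) = 0.7225
  C_23 = −[(0.90)(-0.05) − (-0.45)(-0.25)] = 0.1575
  C_31 = (-0.45)(-0.20) − (-0.35)(0.65) = 0.3175
  C_32 = −[(0.90)(-0.20) − (-0.35)(-0.15)] = 0.2325
  C_33 = (0.90)(0.65) − (-0.45)(-0.15) = 0.5175
det(I−A) = Σ_j (I−A)_1j·C_1j = (0.90)(0.5750) + (-0.45)(0.1850) + (-0.35)(0.1700) = 0.37475
adj(I−A) = Cᵀ =
  [ 0.5750   0.4225   0.3175]
  [ 0.1850   0.7225   0.2325]
  [ 0.1700   0.1575   0.5175]
(I − A)⁻¹ = adj(I−A) / det(I−A) ≈
  [   1.5344     1.1274     0.8472]
  [   0.4937     1.9280     0.6204]
  [   0.4536     0.4203     1.3809]
Δx = (I − A)⁻¹ Δd with Δd having +25 in the Mining component and 0 elsewhere.
So Δx_2 = L_22 · (+25), where L_22 = adj(I−A)_22 / det(I−A) = 0.7225 / 0.37475.
Δx_2 = 0.7225 × (+25) / 0.37475 = 18.0625 / 0.37475 ≈ 48.20.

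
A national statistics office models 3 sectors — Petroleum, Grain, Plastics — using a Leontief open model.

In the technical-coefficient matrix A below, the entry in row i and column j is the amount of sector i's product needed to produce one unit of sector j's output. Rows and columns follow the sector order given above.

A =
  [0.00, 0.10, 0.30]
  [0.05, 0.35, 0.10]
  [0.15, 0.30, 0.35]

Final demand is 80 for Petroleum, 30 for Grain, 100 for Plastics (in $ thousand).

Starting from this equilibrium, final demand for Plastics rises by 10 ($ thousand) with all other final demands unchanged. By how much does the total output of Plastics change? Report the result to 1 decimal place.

I − A =
  [   1.00    -0.10    -0.30]
  [  -0.05     0.65    -0.10]
  [  -0.15    -0.30     0.65]
Cofactors of I−A, C_ij = (−1)^(i+j)·(minor ij) (rows/columns in the sector order above):
  C_11 = (0.65)(0.65) − (-0.10)(-0.30) = 0.3925
  C_12 = −[(-0.05)(0.65) − (-0.10)(-0.15)] = 0.0475
  C_13 = (-0.05)(-0.30) − (0.65)(-0.15) = 0.1125
  C_21 = −[(-0.10)(0.65) − (-0.30)(-0.30)] = 0.1550
  C_22 = (1.00)(0.65) − (-0.30)(-0.15) = 0.6050
  C_23 = −[(1.00)(-0.30) − (-0.10)(-0.15)] = 0.3150
  C_31 = (-0.10)(-0.10) − (-0.30)(0.65) = 0.2050
  C_32 = −[(1.00)(-0.10) − (-0.30)(-0.05)] = 0.1150
  C_33 = (1.00)(0.65) − (-0.10)(-0.05) = 0.6450
det(I−A) = Σ_j (I−A)_1j·C_1j = (1.00)(0.3925) + (-0.10)(0.0475) + (-0.30)(0.1125) = 0.3540
adj(I−A) = Cᵀ =
  [ 0.3925   0.1550   0.2050]
  [ 0.0475   0.6050   0.1150]
  [ 0.1125   0.3150   0.6450]
(I − A)⁻¹ = adj(I−A) / det(I−A) ≈
  [   1.1088     0.4379     0.5791]
  [   0.1342     1.7090     0.3249]
  [   0.3178     0.8898     1.8220]
Δx = (I − A)⁻¹ Δd with Δd having +10 in the Plastics component and 0 elsewhere.
So Δx_3 = L_33 · (+10), where L_33 = adj(I−A)_33 / det(I−A) = 0.6450 / 0.3540.
Δx_3 = 0.6450 × (+10) / 0.3540 = 6.45 / 0.3540 ≈ 18.2.

Δx_3 = 18.2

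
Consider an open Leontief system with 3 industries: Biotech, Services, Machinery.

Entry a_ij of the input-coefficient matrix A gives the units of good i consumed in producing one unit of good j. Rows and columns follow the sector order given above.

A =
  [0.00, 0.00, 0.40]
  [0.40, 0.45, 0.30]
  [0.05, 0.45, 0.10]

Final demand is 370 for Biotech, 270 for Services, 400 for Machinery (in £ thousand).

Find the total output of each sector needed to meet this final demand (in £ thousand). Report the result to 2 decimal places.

x_B = 974.01, x_S = 2022.92, x_M = 1510.02

I − A =
  [   1.00     0.00    -0.40]
  [  -0.40     0.55    -0.30]
  [  -0.05    -0.45     0.90]
Cofactors of I−A, C_ij = (−1)^(i+j)·(minor ij) (rows/columns in the sector order above):
  C_11 = (0.55)(0.90) − (-0.30)(-0.45) = 0.3600
  C_12 = −[(-0.40)(0.90) − (-0.30)(-0.05)] = 0.3750
  C_13 = (-0.40)(-0.45) − (0.55)(-0.05) = 0.2075
  C_21 = −[(0.00)(0.90) − (-0.40)(-0.45)] = 0.1800
  C_22 = (1.00)(0.90) − (-0.40)(-0.05) = 0.8800
  C_23 = −[(1.00)(-0.45) − (0.00)(-0.05)] = 0.4500
  C_31 = (0.00)(-0.30) − (-0.40)(0.55) = 0.2200
  C_32 = −[(1.00)(-0.30) − (-0.40)(-0.40)] = 0.4600
  C_33 = (1.00)(0.55) − (0.00)(-0.40) = 0.5500
det(I−A) = Σ_j (I−A)_1j·C_1j = (1.00)(0.3600) + (0.00)(0.3750) + (-0.40)(0.2075) = 0.2770
adj(I−A) = Cᵀ =
  [ 0.3600   0.1800   0.2200]
  [ 0.3750   0.8800   0.4600]
  [ 0.2075   0.4500   0.5500]
(I − A)⁻¹ = adj(I−A) / det(I−A) ≈
  [   1.2996     0.6498     0.7942]
  [   1.3538     3.1769     1.6606]
  [   0.7491     1.6245     1.9856]
x = (I − A)⁻¹ d = adj(I−A)·d / det(I−A), with det(I−A) = 0.2770:
  x_B = (0.3600·370 + 0.1800·270 + 0.2200·400) / 0.2770 = 269.80 / 0.2770 ≈ 974.01
  x_S = (0.3750·370 + 0.8800·270 + 0.4600·400) / 0.2770 = 560.35 / 0.2770 ≈ 2022.92
  x_M = (0.2075·370 + 0.4500·270 + 0.5500·400) / 0.2770 = 418.275 / 0.2770 ≈ 1510.02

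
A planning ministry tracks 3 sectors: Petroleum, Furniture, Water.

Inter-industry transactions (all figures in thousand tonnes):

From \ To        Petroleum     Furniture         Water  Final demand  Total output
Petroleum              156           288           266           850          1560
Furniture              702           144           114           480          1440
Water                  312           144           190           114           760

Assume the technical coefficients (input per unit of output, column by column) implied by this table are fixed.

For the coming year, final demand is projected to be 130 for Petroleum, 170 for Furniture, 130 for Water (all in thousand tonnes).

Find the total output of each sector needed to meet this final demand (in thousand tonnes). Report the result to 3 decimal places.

Technical coefficients a_ij = z_ij / X_j:
  a_11 = 156/1560 = 0.10, a_21 = 702/1560 = 0.45, a_31 = 312/1560 = 0.20
  a_12 = 288/1440 = 0.20, a_22 = 144/1440 = 0.10, a_32 = 144/1440 = 0.10
  a_13 = 266/760 = 0.35, a_23 = 114/760 = 0.15, a_33 = 190/760 = 0.25
I − A =
  [   0.90    -0.20    -0.35]
  [  -0.45     0.90    -0.15]
  [  -0.20    -0.10     0.75]
Cofactors of I−A, C_ij = (−1)^(i+j)·(minor ij) (rows/columns in the sector order above):
  C_11 = (0.90)(0.75) − (-0.15)(-0.10) = 0.6600
  C_12 = −[(-0.45)(0.75) − (-0.15)(-0.20)] = 0.3675
  C_13 = (-0.45)(-0.10) − (0.90)(-0.20) = 0.2250
  C_21 = −[(-0.20)(0.75) − (-0.35)(-0.10)] = 0.1850
  C_22 = (0.90)(0.75) − (-0.35)(-0.20) = 0.6050
  C_23 = −[(0.90)(-0.10) − (-0.20)(-0.20)] = 0.1300
  C_31 = (-0.20)(-0.15) − (-0.35)(0.90) = 0.3450
  C_32 = −[(0.90)(-0.15) − (-0.35)(-0.45)] = 0.2925
  C_33 = (0.90)(0.90) − (-0.20)(-0.45) = 0.7200
det(I−A) = Σ_j (I−A)_1j·C_1j = (0.90)(0.6600) + (-0.20)(0.3675) + (-0.35)(0.2250) = 0.44175
adj(I−A) = Cᵀ =
  [ 0.6600   0.1850   0.3450]
  [ 0.3675   0.6050   0.2925]
  [ 0.2250   0.1300   0.7200]
(I − A)⁻¹ = adj(I−A) / det(I−A) ≈
  [   1.4941     0.4188     0.7810]
  [   0.8319     1.3696     0.6621]
  [   0.5093     0.2943     1.6299]
x = (I − A)⁻¹ d = adj(I−A)·d / det(I−A), with det(I−A) = 0.44175:
  x_1 = (0.6600·130 + 0.1850·170 + 0.3450·130) / 0.44175 = 162.10 / 0.44175 ≈ 366.950
  x_2 = (0.3675·130 + 0.6050·170 + 0.2925·130) / 0.44175 = 188.65 / 0.44175 ≈ 427.051
  x_3 = (0.2250·130 + 0.1300·170 + 0.7200·130) / 0.44175 = 144.95 / 0.44175 ≈ 328.127

x_1 = 366.950, x_2 = 427.051, x_3 = 328.127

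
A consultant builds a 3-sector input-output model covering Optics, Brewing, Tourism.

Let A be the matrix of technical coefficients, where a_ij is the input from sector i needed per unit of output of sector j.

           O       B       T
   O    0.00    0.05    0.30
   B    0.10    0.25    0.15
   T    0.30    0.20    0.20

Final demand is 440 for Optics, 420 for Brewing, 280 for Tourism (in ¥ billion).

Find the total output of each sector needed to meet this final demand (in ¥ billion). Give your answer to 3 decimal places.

I − A =
  [   1.00    -0.05    -0.30]
  [  -0.10     0.75    -0.15]
  [  -0.30    -0.20     0.80]
Cofactors of I−A, C_ij = (−1)^(i+j)·(minor ij) (rows/columns in the sector order above):
  C_11 = (0.75)(0.80) − (-0.15)(-0.20) = 0.5700
  C_12 = −[(-0.10)(0.80) − (-0.15)(-0.30)] = 0.1250
  C_13 = (-0.10)(-0.20) − (0.75)(-0.30) = 0.2450
  C_21 = −[(-0.05)(0.80) − (-0.30)(-0.20)] = 0.1000
  C_22 = (1.00)(0.80) − (-0.30)(-0.30) = 0.7100
  C_23 = −[(1.00)(-0.20) − (-0.05)(-0.30)] = 0.2150
  C_31 = (-0.05)(-0.15) − (-0.30)(0.75) = 0.2325
  C_32 = −[(1.00)(-0.15) − (-0.30)(-0.10)] = 0.1800
  C_33 = (1.00)(0.75) − (-0.05)(-0.10) = 0.7450
det(I−A) = Σ_j (I−A)_1j·C_1j = (1.00)(0.5700) + (-0.05)(0.1250) + (-0.30)(0.2450) = 0.49025
adj(I−A) = Cᵀ =
  [ 0.5700   0.1000   0.2325]
  [ 0.1250   0.7100   0.1800]
  [ 0.2450   0.2150   0.7450]
(I − A)⁻¹ = adj(I−A) / det(I−A) ≈
  [   1.1627     0.2040     0.4742]
  [   0.2550     1.4482     0.3672]
  [   0.4997     0.4386     1.5196]
x = (I − A)⁻¹ d = adj(I−A)·d / det(I−A), with det(I−A) = 0.49025:
  x_O = (0.5700·440 + 0.1000·420 + 0.2325·280) / 0.49025 = 357.90 / 0.49025 ≈ 730.036
  x_B = (0.1250·440 + 0.7100·420 + 0.1800·280) / 0.49025 = 403.60 / 0.49025 ≈ 823.253
  x_T = (0.2450·440 + 0.2150·420 + 0.7450·280) / 0.49025 = 406.70 / 0.49025 ≈ 829.577

x_O = 730.036, x_B = 823.253, x_T = 829.577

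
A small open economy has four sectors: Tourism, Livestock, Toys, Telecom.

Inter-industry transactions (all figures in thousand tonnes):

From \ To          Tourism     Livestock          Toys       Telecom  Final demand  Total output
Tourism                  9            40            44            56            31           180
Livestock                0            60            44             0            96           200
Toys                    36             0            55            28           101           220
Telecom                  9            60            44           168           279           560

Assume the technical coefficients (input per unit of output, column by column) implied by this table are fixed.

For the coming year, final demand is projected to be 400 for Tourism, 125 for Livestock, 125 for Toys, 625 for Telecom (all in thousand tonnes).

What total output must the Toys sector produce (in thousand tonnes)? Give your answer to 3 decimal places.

Technical coefficients a_ij = z_ij / X_j:
  a_11 = 9/180 = 0.05, a_21 = 0/180 = 0.00, a_31 = 36/180 = 0.20, a_41 = 9/180 = 0.05
  a_12 = 40/200 = 0.20, a_22 = 60/200 = 0.30, a_32 = 0/200 = 0.00, a_42 = 60/200 = 0.30
  a_13 = 44/220 = 0.20, a_23 = 44/220 = 0.20, a_33 = 55/220 = 0.25, a_43 = 44/220 = 0.20
  a_14 = 56/560 = 0.10, a_24 = 0/560 = 0.00, a_34 = 28/560 = 0.05, a_44 = 168/560 = 0.30
I − A =
  [   0.95    -0.20    -0.20    -0.10]
  [   0.00     0.70    -0.20     0.00]
  [  -0.20     0.00     0.75    -0.05]
  [  -0.05    -0.30    -0.20     0.70]
Compute the cofactors C_ij = (−1)^(i+j)·(3×3 minor ij) of I−A; the adjugate is their transpose:
adj(I−A) = Cᵀ =
  [ 0.35750   0.12850   0.14600   0.06150]
  [ 0.02850   0.45300   0.13200   0.01350]
  [ 0.09975   0.04875   0.46200   0.04725]
  [ 0.06625   0.21725   0.19900   0.46275]
det(I−A) = Σ_j (I−A)_1j·C_1j = (0.95)(0.35750) + (-0.20)(0.02850) + (-0.20)(0.09975) + (-0.10)(0.06625) = 0.30735
(I − A)⁻¹ = adj(I−A) / det(I−A) ≈
  [   1.1632     0.4181     0.4750     0.2001]
  [   0.0927     1.4739     0.4295     0.0439]
  [   0.3245     0.1586     1.5032     0.1537]
  [   0.2156     0.7068     0.6475     1.5056]
x = (I − A)⁻¹ d = adj(I−A)·d / det(I−A), with det(I−A) = 0.30735:
  x_1 = (0.35750·400 + 0.12850·125 + 0.14600·125 + 0.06150·625) / 0.30735 = 215.75 / 0.30735 ≈ 701.968
  x_2 = (0.02850·400 + 0.45300·125 + 0.13200·125 + 0.01350·625) / 0.30735 = 92.9625 / 0.30735 ≈ 302.465
  x_3 = (0.09975·400 + 0.04875·125 + 0.46200·125 + 0.04725·625) / 0.30735 = 133.275 / 0.30735 ≈ 433.626
  x_4 = (0.06625·400 + 0.21725·125 + 0.19900·125 + 0.46275·625) / 0.30735 = 367.75 / 0.30735 ≈ 1196.519

x_3 = 433.626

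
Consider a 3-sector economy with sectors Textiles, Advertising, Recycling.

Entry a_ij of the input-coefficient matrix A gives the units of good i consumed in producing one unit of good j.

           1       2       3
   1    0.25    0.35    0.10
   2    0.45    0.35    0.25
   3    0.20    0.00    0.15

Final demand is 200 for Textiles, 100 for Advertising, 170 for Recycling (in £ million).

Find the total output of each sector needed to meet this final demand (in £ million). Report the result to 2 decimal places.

I − A =
  [   0.75    -0.35    -0.10]
  [  -0.45     0.65    -0.25]
  [  -0.20     0.00     0.85]
Cofactors of I−A, C_ij = (−1)^(i+j)·(minor ij) (rows/columns in the sector order above):
  C_11 = (0.65)(0.85) − (-0.25)(0.00) = 0.5525
  C_12 = −[(-0.45)(0.85) − (-0.25)(-0.20)] = 0.4325
  C_13 = (-0.45)(0.00) − (0.65)(-0.20) = 0.1300
  C_21 = −[(-0.35)(0.85) − (-0.10)(0.00)] = 0.2975
  C_22 = (0.75)(0.85) − (-0.10)(-0.20) = 0.6175
  C_23 = −[(0.75)(0.00) − (-0.35)(-0.20)] = 0.0700
  C_31 = (-0.35)(-0.25) − (-0.10)(0.65) = 0.1525
  C_32 = −[(0.75)(-0.25) − (-0.10)(-0.45)] = 0.2325
  C_33 = (0.75)(0.65) − (-0.35)(-0.45) = 0.3300
det(I−A) = Σ_j (I−A)_1j·C_1j = (0.75)(0.5525) + (-0.35)(0.4325) + (-0.10)(0.1300) = 0.2500
adj(I−A) = Cᵀ =
  [ 0.5525   0.2975   0.1525]
  [ 0.4325   0.6175   0.2325]
  [ 0.1300   0.0700   0.3300]
(I − A)⁻¹ = adj(I−A) / det(I−A) ≈
  [   2.2100     1.1900     0.6100]
  [   1.7300     2.4700     0.9300]
  [   0.5200     0.2800     1.3200]
x = (I − A)⁻¹ d = adj(I−A)·d / det(I−A), with det(I−A) = 0.2500:
  x_1 = (0.5525·200 + 0.2975·100 + 0.1525·170) / 0.2500 = 166.175 / 0.2500 = 664.70
  x_2 = (0.4325·200 + 0.6175·100 + 0.2325·170) / 0.2500 = 187.775 / 0.2500 = 751.10
  x_3 = (0.1300·200 + 0.0700·100 + 0.3300·170) / 0.2500 = 89.10 / 0.2500 = 356.40

x_1 = 664.70, x_2 = 751.10, x_3 = 356.40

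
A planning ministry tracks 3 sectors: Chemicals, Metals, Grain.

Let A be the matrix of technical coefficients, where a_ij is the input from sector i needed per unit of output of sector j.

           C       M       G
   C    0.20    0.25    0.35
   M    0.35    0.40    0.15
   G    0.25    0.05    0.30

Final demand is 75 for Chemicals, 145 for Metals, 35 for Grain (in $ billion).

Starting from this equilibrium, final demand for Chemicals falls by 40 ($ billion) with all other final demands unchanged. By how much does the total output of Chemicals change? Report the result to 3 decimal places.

Δx_C = -82.192

I − A =
  [   0.80    -0.25    -0.35]
  [  -0.35     0.60    -0.15]
  [  -0.25    -0.05     0.70]
Cofactors of I−A, C_ij = (−1)^(i+j)·(minor ij) (rows/columns in the sector order above):
  C_11 = (0.60)(0.70) − (-0.15)(-0.05) = 0.4125
  C_12 = −[(-0.35)(0.70) − (-0.15)(-0.25)] = 0.2825
  C_13 = (-0.35)(-0.05) − (0.60)(-0.25) = 0.1675
  C_21 = −[(-0.25)(0.70) − (-0.35)(-0.05)] = 0.1925
  C_22 = (0.80)(0.70) − (-0.35)(-0.25) = 0.4725
  C_23 = −[(0.80)(-0.05) − (-0.25)(-0.25)] = 0.1025
  C_31 = (-0.25)(-0.15) − (-0.35)(0.60) = 0.2475
  C_32 = −[(0.80)(-0.15) − (-0.35)(-0.35)] = 0.2425
  C_33 = (0.80)(0.60) − (-0.25)(-0.35) = 0.3925
det(I−A) = Σ_j (I−A)_1j·C_1j = (0.80)(0.4125) + (-0.25)(0.2825) + (-0.35)(0.1675) = 0.20075
adj(I−A) = Cᵀ =
  [ 0.4125   0.1925   0.2475]
  [ 0.2825   0.4725   0.2425]
  [ 0.1675   0.1025   0.3925]
(I − A)⁻¹ = adj(I−A) / det(I−A) ≈
  [   2.0548     0.9589     1.2329]
  [   1.4072     2.3537     1.2080]
  [   0.8344     0.5106     1.9552]
Δx = (I − A)⁻¹ Δd with Δd having -40 in the Chemicals component and 0 elsewhere.
So Δx_C = L_CC · (-40), where L_CC = adj(I−A)_CC / det(I−A) = 0.4125 / 0.20075.
Δx_C = 0.4125 × (-40) / 0.20075 = -16.50 / 0.20075 ≈ -82.192.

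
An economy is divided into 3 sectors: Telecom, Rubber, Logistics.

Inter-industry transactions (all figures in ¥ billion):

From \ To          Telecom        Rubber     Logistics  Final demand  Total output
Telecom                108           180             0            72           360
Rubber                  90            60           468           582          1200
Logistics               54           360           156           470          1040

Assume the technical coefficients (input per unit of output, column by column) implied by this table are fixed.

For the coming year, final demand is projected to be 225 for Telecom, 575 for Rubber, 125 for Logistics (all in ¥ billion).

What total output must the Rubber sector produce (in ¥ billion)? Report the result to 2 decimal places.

Technical coefficients a_ij = z_ij / X_j:
  a_11 = 108/360 = 0.30, a_21 = 90/360 = 0.25, a_31 = 54/360 = 0.15
  a_12 = 180/1200 = 0.15, a_22 = 60/1200 = 0.05, a_32 = 360/1200 = 0.30
  a_13 = 0/1040 = 0.00, a_23 = 468/1040 = 0.45, a_33 = 156/1040 = 0.15
I − A =
  [   0.70    -0.15     0.00]
  [  -0.25     0.95    -0.45]
  [  -0.15    -0.30     0.85]
Cofactors of I−A, C_ij = (−1)^(i+j)·(minor ij) (rows/columns in the sector order above):
  C_11 = (0.95)(0.85) − (-0.45)(-0.30) = 0.6725
  C_12 = −[(-0.25)(0.85) − (-0.45)(-0.15)] = 0.2800
  C_13 = (-0.25)(-0.30) − (0.95)(-0.15) = 0.2175
  C_21 = −[(-0.15)(0.85) − (0.00)(-0.30)] = 0.1275
  C_22 = (0.70)(0.85) − (0.00)(-0.15) = 0.5950
  C_23 = −[(0.70)(-0.30) − (-0.15)(-0.15)] = 0.2325
  C_31 = (-0.15)(-0.45) − (0.00)(0.95) = 0.0675
  C_32 = −[(0.70)(-0.45) − (0.00)(-0.25)] = 0.3150
  C_33 = (0.70)(0.95) − (-0.15)(-0.25) = 0.6275
det(I−A) = Σ_j (I−A)_1j·C_1j = (0.70)(0.6725) + (-0.15)(0.2800) + (0.00)(0.2175) = 0.42875
adj(I−A) = Cᵀ =
  [ 0.6725   0.1275   0.0675]
  [ 0.2800   0.5950   0.3150]
  [ 0.2175   0.2325   0.6275]
(I − A)⁻¹ = adj(I−A) / det(I−A) ≈
  [   1.5685     0.2974     0.1574]
  [   0.6531     1.3878     0.7347]
  [   0.5073     0.5423     1.4636]
x = (I − A)⁻¹ d = adj(I−A)·d / det(I−A), with det(I−A) = 0.42875:
  x_1 = (0.6725·225 + 0.1275·575 + 0.0675·125) / 0.42875 = 233.0625 / 0.42875 ≈ 543.59
  x_2 = (0.2800·225 + 0.5950·575 + 0.3150·125) / 0.42875 = 444.50 / 0.42875 ≈ 1036.73
  x_3 = (0.2175·225 + 0.2325·575 + 0.6275·125) / 0.42875 = 261.0625 / 0.42875 ≈ 608.89

x_2 = 1036.73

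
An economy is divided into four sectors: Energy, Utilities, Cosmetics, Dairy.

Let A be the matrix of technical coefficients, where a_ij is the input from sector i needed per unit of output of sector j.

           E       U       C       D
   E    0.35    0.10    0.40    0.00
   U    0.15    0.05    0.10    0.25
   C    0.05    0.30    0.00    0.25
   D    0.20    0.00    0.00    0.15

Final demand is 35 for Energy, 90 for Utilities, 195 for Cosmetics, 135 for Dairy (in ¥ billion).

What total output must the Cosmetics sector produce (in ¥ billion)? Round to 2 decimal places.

x_C = 338.58

I − A =
  [   0.65    -0.10    -0.40     0.00]
  [  -0.15     0.95    -0.10    -0.25]
  [  -0.05    -0.30     1.00    -0.25]
  [  -0.20     0.00     0.00     0.85]
Compute the cofactors C_ij = (−1)^(i+j)·(3×3 minor ij) of I−A; the adjugate is their transpose:
adj(I−A) = Cᵀ =
  [ 0.782000   0.187000   0.331500   0.152500]
  [ 0.186750   0.515500   0.126250   0.188750]
  [ 0.141125   0.175000   0.507125   0.200625]
  [ 0.184000   0.044000   0.078000   0.545500]
det(I−A) = Σ_j (I−A)_1j·C_1j = (0.65)(0.782000) + (-0.10)(0.186750) + (-0.40)(0.141125) + (0.00)(0.184000) = 0.433175
(I − A)⁻¹ = adj(I−A) / det(I−A) ≈
  [   1.8053     0.4317     0.7653     0.3521]
  [   0.4311     1.1901     0.2915     0.4357]
  [   0.3258     0.4040     1.1707     0.4631]
  [   0.4248     0.1016     0.1801     1.2593]
x = (I − A)⁻¹ d = adj(I−A)·d / det(I−A), with det(I−A) = 0.433175:
  x_E = (0.782000·35 + 0.187000·90 + 0.331500·195 + 0.152500·135) / 0.433175 = 129.43 / 0.433175 ≈ 298.79
  x_U = (0.186750·35 + 0.515500·90 + 0.126250·195 + 0.188750·135) / 0.433175 = 103.03125 / 0.433175 ≈ 237.85
  x_C = (0.141125·35 + 0.175000·90 + 0.507125·195 + 0.200625·135) / 0.433175 = 146.663125 / 0.433175 ≈ 338.58
  x_D = (0.184000·35 + 0.044000·90 + 0.078000·195 + 0.545500·135) / 0.433175 = 99.2525 / 0.433175 ≈ 229.13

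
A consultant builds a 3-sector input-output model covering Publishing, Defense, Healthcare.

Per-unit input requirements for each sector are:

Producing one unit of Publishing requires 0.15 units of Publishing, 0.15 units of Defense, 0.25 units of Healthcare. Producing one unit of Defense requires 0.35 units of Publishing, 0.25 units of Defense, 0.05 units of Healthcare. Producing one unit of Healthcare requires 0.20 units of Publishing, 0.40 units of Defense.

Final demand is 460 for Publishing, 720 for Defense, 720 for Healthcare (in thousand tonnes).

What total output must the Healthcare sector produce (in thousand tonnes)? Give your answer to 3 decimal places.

I − A =
  [   0.85    -0.35    -0.20]
  [  -0.15     0.75    -0.40]
  [  -0.25    -0.05     1.00]
Cofactors of I−A, C_ij = (−1)^(i+j)·(minor ij) (rows/columns in the sector order above):
  C_11 = (0.75)(1.00) − (-0.40)(-0.05) = 0.7300
  C_12 = −[(-0.15)(1.00) − (-0.40)(-0.25)] = 0.2500
  C_13 = (-0.15)(-0.05) − (0.75)(-0.25) = 0.1950
  C_21 = −[(-0.35)(1.00) − (-0.20)(-0.05)] = 0.3600
  C_22 = (0.85)(1.00) − (-0.20)(-0.25) = 0.8000
  C_23 = −[(0.85)(-0.05) − (-0.35)(-0.25)] = 0.1300
  C_31 = (-0.35)(-0.40) − (-0.20)(0.75) = 0.2900
  C_32 = −[(0.85)(-0.40) − (-0.20)(-0.15)] = 0.3700
  C_33 = (0.85)(0.75) − (-0.35)(-0.15) = 0.5850
det(I−A) = Σ_j (I−A)_1j·C_1j = (0.85)(0.7300) + (-0.35)(0.2500) + (-0.20)(0.1950) = 0.4940
adj(I−A) = Cᵀ =
  [ 0.7300   0.3600   0.2900]
  [ 0.2500   0.8000   0.3700]
  [ 0.1950   0.1300   0.5850]
(I − A)⁻¹ = adj(I−A) / det(I−A) ≈
  [   1.4777     0.7287     0.5870]
  [   0.5061     1.6194     0.7490]
  [   0.3947     0.2632     1.1842]
x = (I − A)⁻¹ d = adj(I−A)·d / det(I−A), with det(I−A) = 0.4940:
  x_1 = (0.7300·460 + 0.3600·720 + 0.2900·720) / 0.4940 = 803.80 / 0.4940 ≈ 1627.126
  x_2 = (0.2500·460 + 0.8000·720 + 0.3700·720) / 0.4940 = 957.40 / 0.4940 ≈ 1938.057
  x_3 = (0.1950·460 + 0.1300·720 + 0.5850·720) / 0.4940 = 604.50 / 0.4940 ≈ 1223.684

x_3 = 1223.684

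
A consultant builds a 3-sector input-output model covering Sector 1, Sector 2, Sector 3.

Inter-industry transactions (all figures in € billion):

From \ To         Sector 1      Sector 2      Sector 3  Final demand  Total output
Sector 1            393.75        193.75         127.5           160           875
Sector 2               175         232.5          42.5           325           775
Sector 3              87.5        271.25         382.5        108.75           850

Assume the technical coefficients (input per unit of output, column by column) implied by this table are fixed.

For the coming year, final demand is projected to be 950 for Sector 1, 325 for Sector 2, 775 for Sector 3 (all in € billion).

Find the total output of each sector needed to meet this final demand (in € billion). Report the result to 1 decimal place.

x_1 = 3294.1, x_2 = 1622.6, x_3 = 3040.6

Technical coefficients a_ij = z_ij / X_j:
  a_11 = 393.75/875 = 0.45, a_21 = 175/875 = 0.20, a_31 = 87.5/875 = 0.10
  a_12 = 193.75/775 = 0.25, a_22 = 232.5/775 = 0.30, a_32 = 271.25/775 = 0.35
  a_13 = 127.5/850 = 0.15, a_23 = 42.5/850 = 0.05, a_33 = 382.5/850 = 0.45
I − A =
  [   0.55    -0.25    -0.15]
  [  -0.20     0.70    -0.05]
  [  -0.10    -0.35     0.55]
Cofactors of I−A, C_ij = (−1)^(i+j)·(minor ij) (rows/columns in the sector order above):
  C_11 = (0.70)(0.55) − (-0.05)(-0.35) = 0.3675
  C_12 = −[(-0.20)(0.55) − (-0.05)(-0.10)] = 0.1150
  C_13 = (-0.20)(-0.35) − (0.70)(-0.10) = 0.1400
  C_21 = −[(-0.25)(0.55) − (-0.15)(-0.35)] = 0.1900
  C_22 = (0.55)(0.55) − (-0.15)(-0.10) = 0.2875
  C_23 = −[(0.55)(-0.35) − (-0.25)(-0.10)] = 0.2175
  C_31 = (-0.25)(-0.05) − (-0.15)(0.70) = 0.1175
  C_32 = −[(0.55)(-0.05) − (-0.15)(-0.20)] = 0.0575
  C_33 = (0.55)(0.70) − (-0.25)(-0.20) = 0.3350
det(I−A) = Σ_j (I−A)_1j·C_1j = (0.55)(0.3675) + (-0.25)(0.1150) + (-0.15)(0.1400) = 0.152375
adj(I−A) = Cᵀ =
  [ 0.3675   0.1900   0.1175]
  [ 0.1150   0.2875   0.0575]
  [ 0.1400   0.2175   0.3350]
(I − A)⁻¹ = adj(I−A) / det(I−A) ≈
  [   2.4118     1.2469     0.7711]
  [   0.7547     1.8868     0.3774]
  [   0.9188     1.4274     2.1985]
x = (I − A)⁻¹ d = adj(I−A)·d / det(I−A), with det(I−A) = 0.152375:
  x_1 = (0.3675·950 + 0.1900·325 + 0.1175·775) / 0.152375 = 501.9375 / 0.152375 ≈ 3294.1
  x_2 = (0.1150·950 + 0.2875·325 + 0.0575·775) / 0.152375 = 247.25 / 0.152375 ≈ 1622.6
  x_3 = (0.1400·950 + 0.2175·325 + 0.3350·775) / 0.152375 = 463.3125 / 0.152375 ≈ 3040.6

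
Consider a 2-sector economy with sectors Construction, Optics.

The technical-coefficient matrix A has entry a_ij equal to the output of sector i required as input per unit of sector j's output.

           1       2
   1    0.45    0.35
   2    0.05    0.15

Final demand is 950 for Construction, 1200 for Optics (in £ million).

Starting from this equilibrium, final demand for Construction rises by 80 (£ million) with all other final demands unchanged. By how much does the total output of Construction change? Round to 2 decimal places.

I − A =
  [   0.55    -0.35]
  [  -0.05     0.85]
det(I−A) = (0.55)(0.85) − (-0.35)(-0.05) = 0.4500
adj(I−A) = [[0.85, 0.35], [0.05, 0.55]]
(I − A)⁻¹ = adj(I−A) / det(I−A) ≈
  [   1.8889     0.7778]
  [   0.1111     1.2222]
Δx = (I − A)⁻¹ Δd with Δd having +80 in the Construction component and 0 elsewhere.
So Δx_1 = L_11 · (+80), where L_11 = adj(I−A)_11 / det(I−A) = 0.85 / 0.4500.
Δx_1 = 0.85 × (+80) / 0.4500 = 68.00 / 0.4500 ≈ 151.11.

Δx_1 = 151.11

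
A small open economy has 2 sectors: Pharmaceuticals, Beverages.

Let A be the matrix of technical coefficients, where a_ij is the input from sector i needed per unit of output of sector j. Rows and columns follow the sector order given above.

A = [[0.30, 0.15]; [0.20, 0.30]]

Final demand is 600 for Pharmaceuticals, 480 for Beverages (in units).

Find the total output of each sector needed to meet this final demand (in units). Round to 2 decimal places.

I − A =
  [   0.70    -0.15]
  [  -0.20     0.70]
det(I−A) = (0.70)(0.70) − (-0.15)(-0.20) = 0.4600
adj(I−A) = [[0.70, 0.15], [0.20, 0.70]]
(I − A)⁻¹ = adj(I−A) / det(I−A) ≈
  [   1.5217     0.3261]
  [   0.4348     1.5217]
x = (I − A)⁻¹ d = adj(I−A)·d / det(I−A), with det(I−A) = 0.4600:
  x_1 = (0.70·600 + 0.15·480) / 0.4600 = 492.00 / 0.4600 ≈ 1069.57
  x_2 = (0.20·600 + 0.70·480) / 0.4600 = 456.00 / 0.4600 ≈ 991.30

x_1 = 1069.57, x_2 = 991.30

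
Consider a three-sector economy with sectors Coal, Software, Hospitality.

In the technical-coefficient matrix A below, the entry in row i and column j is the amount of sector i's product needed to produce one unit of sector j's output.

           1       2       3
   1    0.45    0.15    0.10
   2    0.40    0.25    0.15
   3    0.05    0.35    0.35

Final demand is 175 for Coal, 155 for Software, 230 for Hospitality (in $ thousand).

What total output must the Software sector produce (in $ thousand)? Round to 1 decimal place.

x_2 = 714.7

I − A =
  [   0.55    -0.15    -0.10]
  [  -0.40     0.75    -0.15]
  [  -0.05    -0.35     0.65]
Cofactors of I−A, C_ij = (−1)^(i+j)·(minor ij) (rows/columns in the sector order above):
  C_11 = (0.75)(0.65) − (-0.15)(-0.35) = 0.4350
  C_12 = −[(-0.40)(0.65) − (-0.15)(-0.05)] = 0.2675
  C_13 = (-0.40)(-0.35) − (0.75)(-0.05) = 0.1775
  C_21 = −[(-0.15)(0.65) − (-0.10)(-0.35)] = 0.1325
  C_22 = (0.55)(0.65) − (-0.10)(-0.05) = 0.3525
  C_23 = −[(0.55)(-0.35) − (-0.15)(-0.05)] = 0.2000
  C_31 = (-0.15)(-0.15) − (-0.10)(0.75) = 0.0975
  C_32 = −[(0.55)(-0.15) − (-0.10)(-0.40)] = 0.1225
  C_33 = (0.55)(0.75) − (-0.15)(-0.40) = 0.3525
det(I−A) = Σ_j (I−A)_1j·C_1j = (0.55)(0.4350) + (-0.15)(0.2675) + (-0.10)(0.1775) = 0.181375
adj(I−A) = Cᵀ =
  [ 0.4350   0.1325   0.0975]
  [ 0.2675   0.3525   0.1225]
  [ 0.1775   0.2000   0.3525]
(I − A)⁻¹ = adj(I−A) / det(I−A) ≈
  [   2.3983     0.7305     0.5376]
  [   1.4748     1.9435     0.6754]
  [   0.9786     1.1027     1.9435]
x = (I − A)⁻¹ d = adj(I−A)·d / det(I−A), with det(I−A) = 0.181375:
  x_1 = (0.4350·175 + 0.1325·155 + 0.0975·230) / 0.181375 = 119.0875 / 0.181375 ≈ 656.6
  x_2 = (0.2675·175 + 0.3525·155 + 0.1225·230) / 0.181375 = 129.625 / 0.181375 ≈ 714.7
  x_3 = (0.1775·175 + 0.2000·155 + 0.3525·230) / 0.181375 = 143.1375 / 0.181375 ≈ 789.2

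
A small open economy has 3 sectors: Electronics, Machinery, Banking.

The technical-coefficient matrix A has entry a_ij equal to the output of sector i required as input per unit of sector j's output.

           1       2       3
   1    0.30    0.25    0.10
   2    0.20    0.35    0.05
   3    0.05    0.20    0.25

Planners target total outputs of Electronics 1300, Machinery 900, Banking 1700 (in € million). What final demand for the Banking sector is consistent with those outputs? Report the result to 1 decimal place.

I − A =
  [   0.70    -0.25    -0.10]
  [  -0.20     0.65    -0.05]
  [  -0.05    -0.20     0.75]
d = (I − A) x:
  d_1 = (+0.70)·1300 + (-0.25)·900 + (-0.10)·1700 = 515.0
  d_2 = (-0.20)·1300 + (+0.65)·900 + (-0.05)·1700 = 240.0
  d_3 = (-0.05)·1300 + (-0.20)·900 + (+0.75)·1700 = 1030.0

d_3 = 1030.0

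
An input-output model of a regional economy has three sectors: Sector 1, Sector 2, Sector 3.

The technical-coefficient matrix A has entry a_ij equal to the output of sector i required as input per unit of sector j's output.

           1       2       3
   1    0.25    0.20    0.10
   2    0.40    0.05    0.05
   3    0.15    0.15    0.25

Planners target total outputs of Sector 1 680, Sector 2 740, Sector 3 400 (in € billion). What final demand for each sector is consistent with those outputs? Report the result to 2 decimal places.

d_1 = 322.00, d_2 = 411.00, d_3 = 87.00

I − A =
  [   0.75    -0.20    -0.10]
  [  -0.40     0.95    -0.05]
  [  -0.15    -0.15     0.75]
d = (I − A) x:
  d_1 = (+0.75)·680 + (-0.20)·740 + (-0.10)·400 = 322.00
  d_2 = (-0.40)·680 + (+0.95)·740 + (-0.05)·400 = 411.00
  d_3 = (-0.15)·680 + (-0.15)·740 + (+0.75)·400 = 87.00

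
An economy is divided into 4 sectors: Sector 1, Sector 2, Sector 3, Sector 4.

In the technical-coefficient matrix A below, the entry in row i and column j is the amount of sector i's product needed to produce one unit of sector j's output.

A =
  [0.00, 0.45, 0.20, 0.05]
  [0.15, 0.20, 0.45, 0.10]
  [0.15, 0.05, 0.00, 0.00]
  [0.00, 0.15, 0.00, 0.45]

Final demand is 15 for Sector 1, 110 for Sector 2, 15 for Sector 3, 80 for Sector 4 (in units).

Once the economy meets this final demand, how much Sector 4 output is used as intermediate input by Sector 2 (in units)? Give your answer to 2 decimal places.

I − A =
  [   1.00    -0.45    -0.20    -0.05]
  [  -0.15     0.80    -0.45    -0.10]
  [  -0.15    -0.05     1.00     0.00]
  [   0.00    -0.15     0.00     0.55]
Compute the cofactors C_ij = (−1)^(i+j)·(3×3 minor ij) of I−A; the adjugate is their transpose:
adj(I−A) = Cᵀ =
  [ 0.412625   0.260500   0.199750   0.084875]
  [ 0.119625   0.533500   0.264000   0.107875]
  [ 0.067875   0.065750   0.386750   0.018125]
  [ 0.032625   0.145500   0.072000   0.654125]
det(I−A) = Σ_j (I−A)_1j·C_1j = (1.00)(0.412625) + (-0.45)(0.119625) + (-0.20)(0.067875) + (-0.05)(0.032625) = 0.3435875
(I − A)⁻¹ = adj(I−A) / det(I−A) ≈
  [   1.2009     0.7582     0.5814     0.2470]
  [   0.3482     1.5527     0.7684     0.3140]
  [   0.1975     0.1914     1.1256     0.0528]
  [   0.0950     0.4235     0.2096     1.9038]
First solve x = (I − A)⁻¹ d = adj(I−A)·d / det(I−A); in particular x_2 = (0.119625·15 + 0.533500·110 + 0.264000·15 + 0.107875·80) / 0.3435875 = 73.069375 / 0.3435875 ≈ 212.6660.
Intermediate flow from 4 to 2: z_42 = a_42 · x_2 = 0.15 × 73.069375 / 0.3435875 = 10.96040625 / 0.3435875 ≈ 31.90.

z_42 = 31.90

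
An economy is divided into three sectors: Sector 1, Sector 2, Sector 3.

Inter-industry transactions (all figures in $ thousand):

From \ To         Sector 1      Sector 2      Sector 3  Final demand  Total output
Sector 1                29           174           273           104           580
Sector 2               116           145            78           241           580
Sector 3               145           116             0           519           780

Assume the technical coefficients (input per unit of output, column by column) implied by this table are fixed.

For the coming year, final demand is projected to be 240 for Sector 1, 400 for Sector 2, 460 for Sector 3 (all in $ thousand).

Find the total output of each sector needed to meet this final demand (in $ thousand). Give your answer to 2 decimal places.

x_1 = 837.79, x_2 = 869.18, x_3 = 843.29

Technical coefficients a_ij = z_ij / X_j:
  a_11 = 29/580 = 0.05, a_21 = 116/580 = 0.20, a_31 = 145/580 = 0.25
  a_12 = 174/580 = 0.30, a_22 = 145/580 = 0.25, a_32 = 116/580 = 0.20
  a_13 = 273/780 = 0.35, a_23 = 78/780 = 0.10, a_33 = 0/780 = 0.00
I − A =
  [   0.95    -0.30    -0.35]
  [  -0.20     0.75    -0.10]
  [  -0.25    -0.20     1.00]
Cofactors of I−A, C_ij = (−1)^(i+j)·(minor ij) (rows/columns in the sector order above):
  C_11 = (0.75)(1.00) − (-0.10)(-0.20) = 0.7300
  C_12 = −[(-0.20)(1.00) − (-0.10)(-0.25)] = 0.2250
  C_13 = (-0.20)(-0.20) − (0.75)(-0.25) = 0.2275
  C_21 = −[(-0.30)(1.00) − (-0.35)(-0.20)] = 0.3700
  C_22 = (0.95)(1.00) − (-0.35)(-0.25) = 0.8625
  C_23 = −[(0.95)(-0.20) − (-0.30)(-0.25)] = 0.2650
  C_31 = (-0.30)(-0.10) − (-0.35)(0.75) = 0.2925
  C_32 = −[(0.95)(-0.10) − (-0.35)(-0.20)] = 0.1650
  C_33 = (0.95)(0.75) − (-0.30)(-0.20) = 0.6525
det(I−A) = Σ_j (I−A)_1j·C_1j = (0.95)(0.7300) + (-0.30)(0.2250) + (-0.35)(0.2275) = 0.546375
adj(I−A) = Cᵀ =
  [ 0.7300   0.3700   0.2925]
  [ 0.2250   0.8625   0.1650]
  [ 0.2275   0.2650   0.6525]
(I − A)⁻¹ = adj(I−A) / det(I−A) ≈
  [   1.3361     0.6772     0.5353]
  [   0.4118     1.5786     0.3020]
  [   0.4164     0.4850     1.1942]
x = (I − A)⁻¹ d = adj(I−A)·d / det(I−A), with det(I−A) = 0.546375:
  x_1 = (0.7300·240 + 0.3700·400 + 0.2925·460) / 0.546375 = 457.75 / 0.546375 ≈ 837.79
  x_2 = (0.2250·240 + 0.8625·400 + 0.1650·460) / 0.546375 = 474.90 / 0.546375 ≈ 869.18
  x_3 = (0.2275·240 + 0.2650·400 + 0.6525·460) / 0.546375 = 460.75 / 0.546375 ≈ 843.29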